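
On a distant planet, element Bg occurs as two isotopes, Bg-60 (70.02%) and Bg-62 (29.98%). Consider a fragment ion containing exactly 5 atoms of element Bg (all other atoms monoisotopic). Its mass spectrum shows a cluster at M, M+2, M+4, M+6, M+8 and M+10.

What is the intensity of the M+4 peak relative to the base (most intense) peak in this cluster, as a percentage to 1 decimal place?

Binomial terms of (0.7002 + 0.2998)^5: M 0.1683, M+2 0.3603, M+4 0.3086, M+6 0.1321, M+8 0.0283, M+10 0.0024 → M+2 is the base peak.
P(M+2) = C(5,1) × 0.7002^4 × 0.2998^1 = 5 × 0.24037452 × 0.2998 = 0.360321 (base)
P(M+4) = C(5,2) × 0.7002^3 × 0.2998^2 = 10 × 0.34329408 × 0.08988004 = 0.308553
Relative intensity = 0.308553 / 0.360321 × 100 = 85.6

85.6%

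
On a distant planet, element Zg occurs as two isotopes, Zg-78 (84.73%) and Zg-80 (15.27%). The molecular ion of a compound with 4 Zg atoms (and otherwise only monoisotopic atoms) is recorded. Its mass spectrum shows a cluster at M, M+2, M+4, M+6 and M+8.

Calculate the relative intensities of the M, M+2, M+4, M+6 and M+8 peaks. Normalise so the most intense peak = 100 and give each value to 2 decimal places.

100.00 : 72.09 : 19.49 : 2.34 : 0.11

Expanding (0.8473 + 0.1527)^4:
P(M) = 0.8473^4 = 0.515405
P(M+2) = 4 × 0.8473^3 × 0.1527^1 = 0.371544
P(M+4) = 6 × 0.8473^2 × 0.1527^2 = 0.100439
P(M+6) = 4 × 0.8473^1 × 0.1527^3 = 0.012067
P(M+8) = 0.1527^4 = 0.000544
The M peak is largest (0.515405); scaling to 100 gives 100.00 : 72.09 : 19.49 : 2.34 : 0.11.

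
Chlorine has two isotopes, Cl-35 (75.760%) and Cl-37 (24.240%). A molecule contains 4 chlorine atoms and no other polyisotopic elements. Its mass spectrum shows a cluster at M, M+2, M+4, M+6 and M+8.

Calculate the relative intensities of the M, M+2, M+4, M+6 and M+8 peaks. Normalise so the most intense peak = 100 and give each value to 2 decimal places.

78.14 : 100.00 : 47.99 : 10.24 : 0.82

Each Cl atom is independently Cl-35 (p = 0.75760) or Cl-37 (q = 0.24240); the cluster is the binomial expansion (p + q)^4.
P(M) = 0.75760^4 = 0.329428
P(M+2) = 4 × 0.75760^3 × 0.24240^1 = 0.421612
P(M+4) = 6 × 0.75760^2 × 0.24240^2 = 0.202347
P(M+6) = 4 × 0.75760^1 × 0.24240^3 = 0.043162
P(M+8) = 0.24240^4 = 0.003452
The M+2 peak is largest (0.421612); scaling to 100 gives 78.14 : 100.00 : 47.99 : 10.24 : 0.82.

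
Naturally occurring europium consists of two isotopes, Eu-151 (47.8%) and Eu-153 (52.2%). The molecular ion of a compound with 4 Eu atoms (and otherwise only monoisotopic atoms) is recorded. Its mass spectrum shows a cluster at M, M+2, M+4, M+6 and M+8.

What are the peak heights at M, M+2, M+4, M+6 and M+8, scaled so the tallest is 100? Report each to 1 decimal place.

Expanding (0.478 + 0.522)^4:
P(M) = 0.478^4 = 0.052205
P(M+2) = 4 × 0.478^3 × 0.522^1 = 0.228042
P(M+4) = 6 × 0.478^2 × 0.522^2 = 0.373549
P(M+6) = 4 × 0.478^1 × 0.522^3 = 0.271956
P(M+8) = 0.522^4 = 0.074248
The M+4 peak is largest (0.373549); scaling to 100 gives 14.0 : 61.0 : 100.0 : 72.8 : 19.9.

14.0 : 61.0 : 100.0 : 72.8 : 19.9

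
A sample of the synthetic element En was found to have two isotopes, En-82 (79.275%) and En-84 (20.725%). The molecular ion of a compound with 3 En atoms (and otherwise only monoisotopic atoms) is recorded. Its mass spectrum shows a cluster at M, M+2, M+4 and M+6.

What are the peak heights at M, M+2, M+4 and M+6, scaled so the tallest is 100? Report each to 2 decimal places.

Expanding (0.79275 + 0.20725)^3:
P(M) = 0.79275^3 = 0.498206
P(M+2) = 3 × 0.79275^2 × 0.20725^1 = 0.390740
P(M+4) = 3 × 0.79275^1 × 0.20725^2 = 0.102152
P(M+6) = 0.20725^3 = 0.008902
The M peak is largest (0.498206); scaling to 100 gives 100.00 : 78.43 : 20.50 : 1.79.

100.00 : 78.43 : 20.50 : 1.79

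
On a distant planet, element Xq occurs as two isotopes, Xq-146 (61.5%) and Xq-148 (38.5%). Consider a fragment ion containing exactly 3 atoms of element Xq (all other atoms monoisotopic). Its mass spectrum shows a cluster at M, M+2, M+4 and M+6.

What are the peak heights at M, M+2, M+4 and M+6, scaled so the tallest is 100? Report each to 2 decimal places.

Each Xq atom is independently Xq-146 (p = 0.615) or Xq-148 (q = 0.385); the cluster is the binomial expansion (p + q)^3.
P(M) = 0.615^3 = 0.232608
P(M+2) = 3 × 0.615^2 × 0.385^1 = 0.436850
P(M+4) = 3 × 0.615^1 × 0.385^2 = 0.273475
P(M+6) = 0.385^3 = 0.057067
The M+2 peak is largest (0.436850); scaling to 100 gives 53.25 : 100.00 : 62.60 : 13.06.

53.25 : 100.00 : 62.60 : 13.06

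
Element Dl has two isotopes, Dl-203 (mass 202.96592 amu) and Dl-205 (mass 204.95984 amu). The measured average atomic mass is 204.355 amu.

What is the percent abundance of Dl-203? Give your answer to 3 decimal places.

Writing the weighted mean with unknown fraction x of Dl-203:
202.96592·x + 204.95984·(1 − x) = 204.355
(202.96592 − 204.95984)·x = 204.355 − 204.95984
x = -0.60484 / -1.99392 = 0.30334 → 30.334% Dl-203, 69.666% Dl-205.

30.334%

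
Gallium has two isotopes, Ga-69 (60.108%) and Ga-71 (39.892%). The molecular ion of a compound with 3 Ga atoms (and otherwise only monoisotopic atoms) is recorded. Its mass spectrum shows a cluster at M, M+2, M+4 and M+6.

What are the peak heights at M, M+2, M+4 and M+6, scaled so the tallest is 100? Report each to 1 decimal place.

The 3 Ga atoms are independent, so intensities follow the terms of (0.60108 + 0.39892)^3.
P(M) = 0.60108^3 = 0.217169
P(M+2) = 3 × 0.60108^2 × 0.39892^1 = 0.432386
P(M+4) = 3 × 0.60108^1 × 0.39892^2 = 0.286963
P(M+6) = 0.39892^3 = 0.063483
The M+2 peak is largest (0.432386); scaling to 100 gives 50.2 : 100.0 : 66.4 : 14.7.

50.2 : 100.0 : 66.4 : 14.7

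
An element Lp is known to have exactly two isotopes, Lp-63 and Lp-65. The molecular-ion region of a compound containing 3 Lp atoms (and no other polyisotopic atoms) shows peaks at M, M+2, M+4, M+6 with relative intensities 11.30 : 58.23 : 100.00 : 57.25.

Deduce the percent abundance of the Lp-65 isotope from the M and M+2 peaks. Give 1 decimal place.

If p is the fraction of Lp that is Lp-63, then I(M+2)/I(M) = [C(3,1)·p^2·(1−p)] / p^3 = 3·(1−p)/p = 58.23/11.30 = 5.1531
(1−p)/p = 5.1531/3 = 1.7177  ⇒  p = 1/(1 + 1.7177) = 0.3680
Lp-63: 36.8%, Lp-65: 63.2%.

63.2%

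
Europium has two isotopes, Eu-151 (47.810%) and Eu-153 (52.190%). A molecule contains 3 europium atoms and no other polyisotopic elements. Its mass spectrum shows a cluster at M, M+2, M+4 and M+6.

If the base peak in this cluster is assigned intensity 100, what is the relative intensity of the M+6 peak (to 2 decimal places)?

36.39

(0.47810 + 0.52190)^3 gives M 0.1093, M+2 0.3579, M+4 0.3907, M+6 0.1422; the largest is M+4.
P(M+4) = C(3,2) × 0.47810^1 × 0.52190^2 = 3 × 0.4781 × 0.27237961 = 0.390674 (base)
P(M+6) = C(3,3) × 0.47810^0 × 0.52190^3 = 1 × 1.0000 × 0.14215492 = 0.142155
Relative intensity = 0.142155 / 0.390674 × 100 = 36.39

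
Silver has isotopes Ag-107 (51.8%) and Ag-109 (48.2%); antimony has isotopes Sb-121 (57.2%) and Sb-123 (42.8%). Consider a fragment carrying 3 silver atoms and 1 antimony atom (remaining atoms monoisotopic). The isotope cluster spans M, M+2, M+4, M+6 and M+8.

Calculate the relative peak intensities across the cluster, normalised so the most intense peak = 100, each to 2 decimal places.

Silver pattern (n=3): 0.13899183 : 0.3879965 : 0.3610315 : 0.11198017
Antimony pattern (n=1): 0.5720 : 0.4280
Convolve the two distributions (both contribute in 2-u steps):
  M: 0.13899183×0.5720 = 0.079503
  M+2: 0.13899183×0.4280 + 0.3879965×0.5720 = 0.281423
  M+4: 0.3879965×0.4280 + 0.3610315×0.5720 = 0.372573
  M+6: 0.3610315×0.4280 + 0.11198017×0.5720 = 0.218574
  M+8: 0.11198017×0.4280 = 0.047928
Scale to base peak (0.372573) = 100: 21.34 : 75.53 : 100.00 : 58.67 : 12.86

21.34 : 75.53 : 100.00 : 58.67 : 12.86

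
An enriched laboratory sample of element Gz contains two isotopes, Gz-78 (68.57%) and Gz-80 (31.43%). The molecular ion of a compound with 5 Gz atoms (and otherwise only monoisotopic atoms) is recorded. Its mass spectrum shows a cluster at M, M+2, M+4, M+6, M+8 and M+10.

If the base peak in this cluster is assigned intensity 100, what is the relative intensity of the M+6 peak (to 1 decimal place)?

Term probabilities: M 0.1516, M+2 0.3474, M+4 0.3185, M+6 0.1460, M+8 0.0335, M+10 0.0031. Base peak = M+2.
P(M+2) = C(5,1) × 0.6857^4 × 0.3143^1 = 5 × 0.22107345 × 0.3143 = 0.347417 (base)
P(M+6) = C(5,3) × 0.6857^2 × 0.3143^3 = 10 × 0.47018449 × 0.03104797 = 0.145983
Relative intensity = 0.145983 / 0.347417 × 100 = 42.0

42.0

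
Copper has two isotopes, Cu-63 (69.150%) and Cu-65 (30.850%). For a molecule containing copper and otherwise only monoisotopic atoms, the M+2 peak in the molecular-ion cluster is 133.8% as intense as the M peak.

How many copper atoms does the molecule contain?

With n Cu atoms, P(M+2)/P(M) = C(n,1)·p^(n−1)q / p^n = n·q/p = n · 0.30850/0.69150.
n = 1.338 × 0.69150/0.30850 = 3.00 ≈ 3

3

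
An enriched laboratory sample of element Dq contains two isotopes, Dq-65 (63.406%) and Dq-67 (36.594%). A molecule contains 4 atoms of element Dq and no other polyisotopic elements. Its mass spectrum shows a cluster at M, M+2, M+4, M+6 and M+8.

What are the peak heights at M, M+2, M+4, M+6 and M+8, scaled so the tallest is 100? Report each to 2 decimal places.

Expanding (0.63406 + 0.36594)^4:
P(M) = 0.63406^4 = 0.161630
P(M+2) = 4 × 0.63406^3 × 0.36594^1 = 0.373131
P(M+4) = 6 × 0.63406^2 × 0.36594^2 = 0.323022
P(M+6) = 4 × 0.63406^1 × 0.36594^3 = 0.124285
P(M+8) = 0.36594^4 = 0.017932
The M+2 peak is largest (0.373131); scaling to 100 gives 43.32 : 100.00 : 86.57 : 33.31 : 4.81.

43.32 : 100.00 : 86.57 : 33.31 : 4.81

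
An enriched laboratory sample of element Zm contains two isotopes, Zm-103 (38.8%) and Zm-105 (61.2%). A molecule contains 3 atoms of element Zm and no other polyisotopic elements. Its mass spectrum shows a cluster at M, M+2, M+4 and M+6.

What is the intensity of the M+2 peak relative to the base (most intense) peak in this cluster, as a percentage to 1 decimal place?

(0.388 + 0.612)^3 gives M 0.0584, M+2 0.2764, M+4 0.4360, M+6 0.2292; the largest is M+4.
P(M+4) = C(3,2) × 0.388^1 × 0.612^2 = 3 × 0.3880 × 0.374544 = 0.435969 (base)
P(M+2) = C(3,1) × 0.388^2 × 0.612^1 = 3 × 0.150544 × 0.6120 = 0.276399
Relative intensity = 0.276399 / 0.435969 × 100 = 63.4

63.4%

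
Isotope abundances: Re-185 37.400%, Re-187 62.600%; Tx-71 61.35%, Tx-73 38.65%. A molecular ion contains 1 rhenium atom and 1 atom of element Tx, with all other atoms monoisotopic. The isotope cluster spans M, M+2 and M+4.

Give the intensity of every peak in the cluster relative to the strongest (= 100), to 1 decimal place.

Rhenium pattern (n=1): 0.3740 : 0.6260
Element Tx pattern (n=1): 0.6135 : 0.3865
Convolve the two distributions (both contribute in 2-u steps):
  M: 0.3740×0.6135 = 0.229449
  M+2: 0.3740×0.3865 + 0.6260×0.6135 = 0.528602
  M+4: 0.6260×0.3865 = 0.241949
Scale to base peak (0.528602) = 100: 43.4 : 100.0 : 45.8

43.4 : 100.0 : 45.8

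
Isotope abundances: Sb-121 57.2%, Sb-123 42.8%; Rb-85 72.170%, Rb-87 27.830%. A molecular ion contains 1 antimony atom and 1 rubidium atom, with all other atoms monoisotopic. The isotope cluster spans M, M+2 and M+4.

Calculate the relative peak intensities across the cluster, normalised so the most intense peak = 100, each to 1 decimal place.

Antimony pattern (n=1): 0.5720 : 0.4280
Rubidium pattern (n=1): 0.7217 : 0.2783
Convolve the two distributions (both contribute in 2-u steps):
  M: 0.5720×0.7217 = 0.412812
  M+2: 0.5720×0.2783 + 0.4280×0.7217 = 0.468075
  M+4: 0.4280×0.2783 = 0.119112
Scale to base peak (0.468075) = 100: 88.2 : 100.0 : 25.4

88.2 : 100.0 : 25.4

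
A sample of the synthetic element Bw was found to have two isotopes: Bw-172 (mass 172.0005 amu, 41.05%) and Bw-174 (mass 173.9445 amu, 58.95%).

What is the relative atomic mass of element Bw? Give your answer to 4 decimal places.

173.1465 amu

Average mass = Σ (abundance × isotope mass) = 0.4105 × 172.0005 + 0.5895 × 173.9445
= 70.60621 + 102.54028 = 173.14649 amu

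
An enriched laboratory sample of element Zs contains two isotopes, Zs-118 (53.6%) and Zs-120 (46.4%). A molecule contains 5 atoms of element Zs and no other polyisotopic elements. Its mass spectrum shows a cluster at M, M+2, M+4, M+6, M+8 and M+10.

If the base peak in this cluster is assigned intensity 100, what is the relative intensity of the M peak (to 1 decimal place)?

13.3

(0.536 + 0.464)^5 gives M 0.0442, M+2 0.1915, M+4 0.3315, M+6 0.2870, M+8 0.1242, M+10 0.0215; the largest is M+4.
P(M+4) = C(5,2) × 0.536^3 × 0.464^2 = 10 × 0.15399066 × 0.215296 = 0.331536 (base)
P(M) = C(5,0) × 0.536^5 × 0.464^0 = 1 × 0.0442409 × 1.0000 = 0.044241
Relative intensity = 0.044241 / 0.331536 × 100 = 13.3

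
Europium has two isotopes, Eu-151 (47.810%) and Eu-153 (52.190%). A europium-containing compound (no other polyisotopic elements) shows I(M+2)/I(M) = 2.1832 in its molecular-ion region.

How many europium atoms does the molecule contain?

With n Eu atoms, P(M+2)/P(M) = C(n,1)·p^(n−1)q / p^n = n·q/p = n · 0.52190/0.47810.
n = 2.1832 × 0.47810/0.52190 = 2.00 ≈ 2

2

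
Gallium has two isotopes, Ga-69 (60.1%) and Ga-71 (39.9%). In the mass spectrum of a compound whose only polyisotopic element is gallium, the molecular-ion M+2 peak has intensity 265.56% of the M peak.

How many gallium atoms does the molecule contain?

The M+2/M ratio from n Ga atoms is n · q/p = n · 0.399/0.601.
n = 2.6556 × 0.601/0.399 = 4.00 ≈ 4

4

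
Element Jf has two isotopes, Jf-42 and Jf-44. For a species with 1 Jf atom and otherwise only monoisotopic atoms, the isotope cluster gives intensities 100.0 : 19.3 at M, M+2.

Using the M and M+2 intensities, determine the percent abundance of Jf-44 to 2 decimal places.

Write p for the Jf-42 fraction. I(M+2)/I(M) = [C(1,1)·p^0·(1−p)] / p^1 = 1·(1−p)/p = 19.3/100.0 = 0.1930
(1−p)/p = 0.1930/1 = 0.1930  ⇒  p = 1/(1 + 0.1930) = 0.8382
Jf-42: 83.82%, Jf-44: 16.18%.

16.18%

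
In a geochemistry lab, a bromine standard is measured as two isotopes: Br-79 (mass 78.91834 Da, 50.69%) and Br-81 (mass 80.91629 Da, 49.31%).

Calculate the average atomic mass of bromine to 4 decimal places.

79.9035 Da

Weight each isotope mass by its fractional abundance: 0.5069 × 78.91834 + 0.4931 × 80.91629
= 40.003707 + 39.899823 = 79.903530 Da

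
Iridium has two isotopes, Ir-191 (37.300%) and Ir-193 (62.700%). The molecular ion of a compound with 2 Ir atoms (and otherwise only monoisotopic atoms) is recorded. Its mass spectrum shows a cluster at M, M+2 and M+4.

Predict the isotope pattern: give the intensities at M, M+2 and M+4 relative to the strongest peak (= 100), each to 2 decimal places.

Expanding (0.37300 + 0.62700)^2:
P(M) = 0.37300^2 = 0.139129
P(M+2) = 2 × 0.37300^1 × 0.62700^1 = 0.467742
P(M+4) = 0.62700^2 = 0.393129
The M+2 peak is largest (0.467742); scaling to 100 gives 29.74 : 100.00 : 84.05.

29.74 : 100.00 : 84.05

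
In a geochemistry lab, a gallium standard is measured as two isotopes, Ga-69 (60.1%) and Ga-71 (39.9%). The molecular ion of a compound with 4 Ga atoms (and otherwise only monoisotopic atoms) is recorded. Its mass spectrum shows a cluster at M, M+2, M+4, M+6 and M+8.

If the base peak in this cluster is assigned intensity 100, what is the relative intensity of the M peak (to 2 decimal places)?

Binomial terms of (0.601 + 0.399)^4: M 0.1305, M+2 0.3465, M+4 0.3450, M+6 0.1527, M+8 0.0253 → M+2 is the base peak.
P(M+2) = C(4,1) × 0.601^3 × 0.399^1 = 4 × 0.2170818 × 0.3990 = 0.346463 (base)
P(M) = C(4,0) × 0.601^4 × 0.399^0 = 1 × 0.13046616 × 1.0000 = 0.130466
Relative intensity = 0.130466 / 0.346463 × 100 = 37.66

37.66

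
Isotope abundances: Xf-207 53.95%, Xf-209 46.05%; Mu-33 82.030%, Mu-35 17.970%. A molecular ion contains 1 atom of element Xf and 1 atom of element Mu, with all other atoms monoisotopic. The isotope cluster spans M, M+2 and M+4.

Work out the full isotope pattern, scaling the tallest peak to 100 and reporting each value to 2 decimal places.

Element Xf pattern (n=1): 0.5395 : 0.4605
Element Mu pattern (n=1): 0.8203 : 0.1797
Convolve the two distributions (both contribute in 2-u steps):
  M: 0.5395×0.8203 = 0.442552
  M+2: 0.5395×0.1797 + 0.4605×0.8203 = 0.474696
  M+4: 0.4605×0.1797 = 0.082752
Scale to base peak (0.474696) = 100: 93.23 : 100.00 : 17.43

93.23 : 100.00 : 17.43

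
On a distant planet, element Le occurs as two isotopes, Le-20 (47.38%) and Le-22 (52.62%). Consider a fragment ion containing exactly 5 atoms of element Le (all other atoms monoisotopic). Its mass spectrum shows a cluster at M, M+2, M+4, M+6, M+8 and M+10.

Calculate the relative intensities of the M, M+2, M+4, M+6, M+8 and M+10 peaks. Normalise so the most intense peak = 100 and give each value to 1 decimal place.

The 5 Le atoms are independent, so intensities follow the terms of (0.4738 + 0.5262)^5.
P(M) = 0.4738^5 = 0.023877
P(M+2) = 5 × 0.4738^4 × 0.5262^1 = 0.132587
P(M+4) = 10 × 0.4738^3 × 0.5262^2 = 0.294501
P(M+6) = 10 × 0.4738^2 × 0.5262^3 = 0.327071
P(M+8) = 5 × 0.4738^1 × 0.5262^4 = 0.181622
P(M+10) = 0.5262^5 = 0.040342
The M+6 peak is largest (0.327071); scaling to 100 gives 7.3 : 40.5 : 90.0 : 100.0 : 55.5 : 12.3.

7.3 : 40.5 : 90.0 : 100.0 : 55.5 : 12.3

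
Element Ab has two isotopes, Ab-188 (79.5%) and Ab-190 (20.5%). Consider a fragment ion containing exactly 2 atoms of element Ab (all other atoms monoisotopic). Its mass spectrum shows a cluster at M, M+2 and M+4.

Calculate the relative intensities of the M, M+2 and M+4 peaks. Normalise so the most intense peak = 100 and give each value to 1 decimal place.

100.0 : 51.6 : 6.6

Each Ab atom is independently Ab-188 (p = 0.795) or Ab-190 (q = 0.205); the cluster is the binomial expansion (p + q)^2.
P(M) = 0.795^2 = 0.632025
P(M+2) = 2 × 0.795^1 × 0.205^1 = 0.325950
P(M+4) = 0.205^2 = 0.042025
The M peak is largest (0.632025); scaling to 100 gives 100.0 : 51.6 : 6.6.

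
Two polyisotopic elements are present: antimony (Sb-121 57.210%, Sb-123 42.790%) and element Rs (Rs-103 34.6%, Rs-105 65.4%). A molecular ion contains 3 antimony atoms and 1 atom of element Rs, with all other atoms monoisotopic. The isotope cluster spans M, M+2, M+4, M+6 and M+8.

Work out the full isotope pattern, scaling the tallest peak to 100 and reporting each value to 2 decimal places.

16.89 : 69.84 : 100.00 : 60.66 : 13.36

Antimony pattern (n=3): 0.18724742 : 0.42015297 : 0.3142518 : 0.07834781
Element Rs pattern (n=1): 0.3460 : 0.6540
Convolve the two distributions (both contribute in 2-u steps):
  M: 0.18724742×0.3460 = 0.064788
  M+2: 0.18724742×0.6540 + 0.42015297×0.3460 = 0.267833
  M+4: 0.42015297×0.6540 + 0.3142518×0.3460 = 0.383511
  M+6: 0.3142518×0.6540 + 0.07834781×0.3460 = 0.232629
  M+8: 0.07834781×0.6540 = 0.051239
Scale to base peak (0.383511) = 100: 16.89 : 69.84 : 100.00 : 60.66 : 13.36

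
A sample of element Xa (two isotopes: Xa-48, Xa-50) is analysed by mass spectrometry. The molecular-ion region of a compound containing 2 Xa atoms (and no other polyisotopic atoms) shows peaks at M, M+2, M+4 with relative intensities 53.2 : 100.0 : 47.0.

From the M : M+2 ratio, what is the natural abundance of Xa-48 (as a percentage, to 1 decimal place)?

51.6%

Let p = fractional abundance of Xa-48. I(M+2)/I(M) = [C(2,1)·p^1·(1−p)] / p^2 = 2·(1−p)/p = 100.0/53.2 = 1.8797
(1−p)/p = 1.8797/2 = 0.9398  ⇒  p = 1/(1 + 0.9398) = 0.5155
Xa-48: 51.6%, Xa-50: 48.4%.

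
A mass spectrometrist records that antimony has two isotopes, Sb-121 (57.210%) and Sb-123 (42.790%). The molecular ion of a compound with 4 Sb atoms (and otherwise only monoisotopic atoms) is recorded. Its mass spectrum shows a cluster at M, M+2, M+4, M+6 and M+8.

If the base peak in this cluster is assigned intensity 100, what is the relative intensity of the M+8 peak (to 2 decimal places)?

(0.57210 + 0.42790)^4 gives M 0.1071, M+2 0.3205, M+4 0.3596, M+6 0.1793, M+8 0.0335; the largest is M+4.
P(M+4) = C(4,2) × 0.57210^2 × 0.42790^2 = 6 × 0.32729841 × 0.18309841 = 0.359567 (base)
P(M+8) = C(4,4) × 0.57210^0 × 0.42790^4 = 1 × 1.0000 × 0.03352503 = 0.033525
Relative intensity = 0.033525 / 0.359567 × 100 = 9.32

9.32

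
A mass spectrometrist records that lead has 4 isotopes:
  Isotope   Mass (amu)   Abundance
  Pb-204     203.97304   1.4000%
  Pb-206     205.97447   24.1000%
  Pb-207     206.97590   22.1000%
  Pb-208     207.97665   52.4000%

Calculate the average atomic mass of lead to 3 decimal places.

207.217 amu

Average mass = Σ (abundance × isotope mass) = 0.014000 × 203.97304 + 0.241000 × 205.97447 + 0.221000 × 206.97590 + 0.524000 × 207.97665
= 2.855623 + 49.639847 + 45.741674 + 108.979765 = 207.216909 amu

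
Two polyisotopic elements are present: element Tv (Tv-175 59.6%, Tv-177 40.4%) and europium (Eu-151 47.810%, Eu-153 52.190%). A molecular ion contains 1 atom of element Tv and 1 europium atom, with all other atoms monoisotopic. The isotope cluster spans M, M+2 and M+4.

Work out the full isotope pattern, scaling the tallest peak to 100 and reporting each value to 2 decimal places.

56.51 : 100.00 : 41.82

Element Tv pattern (n=1): 0.5960 : 0.4040
Europium pattern (n=1): 0.4781 : 0.5219
Convolve the two distributions (both contribute in 2-u steps):
  M: 0.5960×0.4781 = 0.284948
  M+2: 0.5960×0.5219 + 0.4040×0.4781 = 0.504205
  M+4: 0.4040×0.5219 = 0.210848
Scale to base peak (0.504205) = 100: 56.51 : 100.00 : 41.82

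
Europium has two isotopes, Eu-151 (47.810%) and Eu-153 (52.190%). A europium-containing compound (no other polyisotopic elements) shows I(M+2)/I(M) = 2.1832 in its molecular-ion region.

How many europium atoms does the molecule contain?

For n independent Eu atoms, I(M+2)/I(M) = n · (abundance Eu-153) / (abundance Eu-151) = n · 0.52190/0.47810.
n = 2.1832 × 0.47810/0.52190 = 2.00 ≈ 2

2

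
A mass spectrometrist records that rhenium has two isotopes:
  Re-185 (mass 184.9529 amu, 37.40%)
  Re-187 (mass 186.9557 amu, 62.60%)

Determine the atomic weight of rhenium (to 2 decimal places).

Average mass = Σ (abundance × isotope mass) = 0.3740 × 184.9529 + 0.6260 × 186.9557
= 69.17238 + 117.03427 = 186.20665 amu

186.21 amu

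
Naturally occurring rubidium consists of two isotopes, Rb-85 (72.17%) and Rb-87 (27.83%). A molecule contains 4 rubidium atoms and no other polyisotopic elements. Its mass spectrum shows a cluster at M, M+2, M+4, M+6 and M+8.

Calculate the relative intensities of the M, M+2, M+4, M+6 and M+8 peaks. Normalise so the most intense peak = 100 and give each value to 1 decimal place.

64.8 : 100.0 : 57.8 : 14.9 : 1.4

Expanding (0.7217 + 0.2783)^4:
P(M) = 0.7217^4 = 0.271286
P(M+2) = 4 × 0.7217^3 × 0.2783^1 = 0.418450
P(M+4) = 6 × 0.7217^2 × 0.2783^2 = 0.242042
P(M+6) = 4 × 0.7217^1 × 0.2783^3 = 0.062224
P(M+8) = 0.2783^4 = 0.005999
The M+2 peak is largest (0.418450); scaling to 100 gives 64.8 : 100.0 : 57.8 : 14.9 : 1.4.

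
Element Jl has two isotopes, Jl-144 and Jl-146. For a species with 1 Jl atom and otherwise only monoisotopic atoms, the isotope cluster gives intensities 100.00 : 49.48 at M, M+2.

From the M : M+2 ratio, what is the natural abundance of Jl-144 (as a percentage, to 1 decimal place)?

66.9%

If p is the fraction of Jl that is Jl-144, then I(M+2)/I(M) = [C(1,1)·p^0·(1−p)] / p^1 = 1·(1−p)/p = 49.48/100.00 = 0.4948
(1−p)/p = 0.4948/1 = 0.4948  ⇒  p = 1/(1 + 0.4948) = 0.6690
Jl-144: 66.9%, Jl-146: 33.1%.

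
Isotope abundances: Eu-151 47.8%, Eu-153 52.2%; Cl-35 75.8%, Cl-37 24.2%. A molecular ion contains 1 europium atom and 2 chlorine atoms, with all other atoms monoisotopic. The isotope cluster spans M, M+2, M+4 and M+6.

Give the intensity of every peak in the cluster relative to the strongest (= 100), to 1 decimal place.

Europium pattern (n=1): 0.4780 : 0.5220
Chlorine pattern (n=2): 0.574564 : 0.366872 : 0.058564
Convolve the two distributions (both contribute in 2-u steps):
  M: 0.4780×0.574564 = 0.274642
  M+2: 0.4780×0.366872 + 0.5220×0.574564 = 0.475287
  M+4: 0.4780×0.058564 + 0.5220×0.366872 = 0.219501
  M+6: 0.5220×0.058564 = 0.030570
Scale to base peak (0.475287) = 100: 57.8 : 100.0 : 46.2 : 6.4

57.8 : 100.0 : 46.2 : 6.4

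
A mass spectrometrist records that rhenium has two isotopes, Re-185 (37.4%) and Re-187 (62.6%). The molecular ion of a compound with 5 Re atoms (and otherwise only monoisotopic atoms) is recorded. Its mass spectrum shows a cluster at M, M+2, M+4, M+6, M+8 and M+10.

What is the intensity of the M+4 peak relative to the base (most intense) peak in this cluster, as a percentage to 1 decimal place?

(0.374 + 0.626)^5 gives M 0.0073, M+2 0.0612, M+4 0.2050, M+6 0.3431, M+8 0.2872, M+10 0.0961; the largest is M+6.
P(M+6) = C(5,3) × 0.374^2 × 0.626^3 = 10 × 0.139876 × 0.24531438 = 0.343136 (base)
P(M+4) = C(5,2) × 0.374^3 × 0.626^2 = 10 × 0.05231362 × 0.391876 = 0.205005
Relative intensity = 0.205005 / 0.343136 × 100 = 59.7

59.7%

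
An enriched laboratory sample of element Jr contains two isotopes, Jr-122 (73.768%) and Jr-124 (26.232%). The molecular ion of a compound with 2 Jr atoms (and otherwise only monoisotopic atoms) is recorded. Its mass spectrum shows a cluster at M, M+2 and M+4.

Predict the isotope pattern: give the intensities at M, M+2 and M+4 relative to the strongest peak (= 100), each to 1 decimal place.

100.0 : 71.1 : 12.6

Each Jr atom is independently Jr-122 (p = 0.73768) or Jr-124 (q = 0.26232); the cluster is the binomial expansion (p + q)^2.
P(M) = 0.73768^2 = 0.544172
P(M+2) = 2 × 0.73768^1 × 0.26232^1 = 0.387016
P(M+4) = 0.26232^2 = 0.068812
The M peak is largest (0.544172); scaling to 100 gives 100.0 : 71.1 : 12.6.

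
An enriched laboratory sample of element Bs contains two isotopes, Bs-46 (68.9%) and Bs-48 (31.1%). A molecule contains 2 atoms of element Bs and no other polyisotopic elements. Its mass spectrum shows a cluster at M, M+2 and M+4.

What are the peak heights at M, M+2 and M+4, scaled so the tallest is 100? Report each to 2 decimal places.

100.00 : 90.28 : 20.37

Each Bs atom is independently Bs-46 (p = 0.689) or Bs-48 (q = 0.311); the cluster is the binomial expansion (p + q)^2.
P(M) = 0.689^2 = 0.474721
P(M+2) = 2 × 0.689^1 × 0.311^1 = 0.428558
P(M+4) = 0.311^2 = 0.096721
The M peak is largest (0.474721); scaling to 100 gives 100.00 : 90.28 : 20.37.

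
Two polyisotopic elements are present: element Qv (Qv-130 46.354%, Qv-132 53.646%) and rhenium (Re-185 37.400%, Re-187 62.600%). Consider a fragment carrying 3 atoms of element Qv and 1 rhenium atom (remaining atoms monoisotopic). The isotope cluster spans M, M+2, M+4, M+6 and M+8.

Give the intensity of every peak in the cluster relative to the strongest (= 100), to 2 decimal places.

10.17 : 52.35 : 100.00 : 84.19 : 26.40

Element Qv pattern (n=3): 0.09960053 : 0.3458064 : 0.4002056 : 0.15438746
Rhenium pattern (n=1): 0.3740 : 0.6260
Convolve the two distributions (both contribute in 2-u steps):
  M: 0.09960053×0.3740 = 0.037251
  M+2: 0.09960053×0.6260 + 0.3458064×0.3740 = 0.191682
  M+4: 0.3458064×0.6260 + 0.4002056×0.3740 = 0.366152
  M+6: 0.4002056×0.6260 + 0.15438746×0.3740 = 0.308270
  M+8: 0.15438746×0.6260 = 0.096647
Scale to base peak (0.366152) = 100: 10.17 : 52.35 : 100.00 : 84.19 : 26.40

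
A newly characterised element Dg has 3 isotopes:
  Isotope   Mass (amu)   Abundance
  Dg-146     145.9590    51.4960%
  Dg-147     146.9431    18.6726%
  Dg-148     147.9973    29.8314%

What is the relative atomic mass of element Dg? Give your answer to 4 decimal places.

The abundance-weighted mean is 0.514960 × 145.9590 + 0.186726 × 146.9431 + 0.298314 × 147.9973
= 75.16305 + 27.43810 + 44.14967 = 146.75082 amu

146.7508 amu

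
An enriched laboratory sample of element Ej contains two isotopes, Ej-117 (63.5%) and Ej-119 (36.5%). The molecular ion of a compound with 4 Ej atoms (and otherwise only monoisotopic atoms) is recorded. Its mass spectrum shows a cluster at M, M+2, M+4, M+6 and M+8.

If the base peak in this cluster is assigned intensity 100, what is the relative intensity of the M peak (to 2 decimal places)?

43.49

Term probabilities: M 0.1626, M+2 0.3738, M+4 0.3223, M+6 0.1235, M+8 0.0177. Base peak = M+2.
P(M+2) = C(4,1) × 0.635^3 × 0.365^1 = 4 × 0.25604788 × 0.3650 = 0.373830 (base)
P(M) = C(4,0) × 0.635^4 × 0.365^0 = 1 × 0.1625904 × 1.0000 = 0.162590
Relative intensity = 0.162590 / 0.373830 × 100 = 43.49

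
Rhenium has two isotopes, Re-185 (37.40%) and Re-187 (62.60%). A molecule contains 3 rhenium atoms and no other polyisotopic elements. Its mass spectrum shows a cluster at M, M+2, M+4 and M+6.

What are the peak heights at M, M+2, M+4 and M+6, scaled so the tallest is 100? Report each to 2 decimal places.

11.90 : 59.74 : 100.00 : 55.79

Each Re atom is independently Re-185 (p = 0.3740) or Re-187 (q = 0.6260); the cluster is the binomial expansion (p + q)^3.
P(M) = 0.3740^3 = 0.052314
P(M+2) = 3 × 0.3740^2 × 0.6260^1 = 0.262687
P(M+4) = 3 × 0.3740^1 × 0.6260^2 = 0.439685
P(M+6) = 0.6260^3 = 0.245314
The M+4 peak is largest (0.439685); scaling to 100 gives 11.90 : 59.74 : 100.00 : 55.79.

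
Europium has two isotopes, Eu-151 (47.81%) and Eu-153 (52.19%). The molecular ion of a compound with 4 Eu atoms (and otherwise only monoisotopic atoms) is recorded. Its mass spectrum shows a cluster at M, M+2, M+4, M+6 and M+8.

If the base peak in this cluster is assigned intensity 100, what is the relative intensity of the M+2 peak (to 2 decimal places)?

Term probabilities: M 0.0522, M+2 0.2281, M+4 0.3736, M+6 0.2719, M+8 0.0742. Base peak = M+4.
P(M+4) = C(4,2) × 0.4781^2 × 0.5219^2 = 6 × 0.22857961 × 0.27237961 = 0.373563 (base)
P(M+2) = C(4,1) × 0.4781^3 × 0.5219^1 = 4 × 0.10928391 × 0.5219 = 0.228141
Relative intensity = 0.228141 / 0.373563 × 100 = 61.07

61.07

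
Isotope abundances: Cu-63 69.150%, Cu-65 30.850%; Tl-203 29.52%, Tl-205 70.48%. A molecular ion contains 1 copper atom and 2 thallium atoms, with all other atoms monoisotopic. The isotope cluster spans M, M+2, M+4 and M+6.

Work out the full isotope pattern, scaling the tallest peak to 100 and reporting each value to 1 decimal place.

Copper pattern (n=1): 0.6915 : 0.3085
Thallium pattern (n=2): 0.08714304 : 0.41611392 : 0.49674304
Convolve the two distributions (both contribute in 2-u steps):
  M: 0.6915×0.08714304 = 0.060259
  M+2: 0.6915×0.41611392 + 0.3085×0.08714304 = 0.314626
  M+4: 0.6915×0.49674304 + 0.3085×0.41611392 = 0.471869
  M+6: 0.3085×0.49674304 = 0.153245
Scale to base peak (0.471869) = 100: 12.8 : 66.7 : 100.0 : 32.5

12.8 : 66.7 : 100.0 : 32.5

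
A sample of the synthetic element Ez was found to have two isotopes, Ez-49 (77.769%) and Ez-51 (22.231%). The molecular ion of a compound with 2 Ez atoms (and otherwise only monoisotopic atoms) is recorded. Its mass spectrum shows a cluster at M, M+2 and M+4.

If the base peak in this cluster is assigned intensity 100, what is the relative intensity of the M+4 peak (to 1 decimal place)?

8.2

Binomial terms of (0.77769 + 0.22231)^2: M 0.6048, M+2 0.3458, M+4 0.0494 → M is the base peak.
P(M) = C(2,0) × 0.77769^2 × 0.22231^0 = 1 × 0.60480174 × 1.0000 = 0.604802 (base)
P(M+4) = C(2,2) × 0.77769^0 × 0.22231^2 = 1 × 1.0000 × 0.04942174 = 0.049422
Relative intensity = 0.049422 / 0.604802 × 100 = 8.2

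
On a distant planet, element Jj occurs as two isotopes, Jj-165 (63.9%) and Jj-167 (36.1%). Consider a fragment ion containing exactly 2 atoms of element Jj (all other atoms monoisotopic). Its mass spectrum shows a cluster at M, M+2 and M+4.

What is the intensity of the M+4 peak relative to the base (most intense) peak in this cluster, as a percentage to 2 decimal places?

28.25%

Term probabilities: M 0.4083, M+2 0.4614, M+4 0.1303. Base peak = M+2.
P(M+2) = C(2,1) × 0.639^1 × 0.361^1 = 2 × 0.6390 × 0.3610 = 0.461358 (base)
P(M+4) = C(2,2) × 0.639^0 × 0.361^2 = 1 × 1.0000 × 0.130321 = 0.130321
Relative intensity = 0.130321 / 0.461358 × 100 = 28.25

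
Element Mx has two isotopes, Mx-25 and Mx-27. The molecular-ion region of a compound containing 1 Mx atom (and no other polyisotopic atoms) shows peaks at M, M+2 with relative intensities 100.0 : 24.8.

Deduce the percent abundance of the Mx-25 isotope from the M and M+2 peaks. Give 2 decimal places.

Write p for the Mx-25 fraction. I(M+2)/I(M) = [C(1,1)·p^0·(1−p)] / p^1 = 1·(1−p)/p = 24.8/100.0 = 0.2480
(1−p)/p = 0.2480/1 = 0.2480  ⇒  p = 1/(1 + 0.2480) = 0.8013
Mx-25: 80.13%, Mx-27: 19.87%.

80.13%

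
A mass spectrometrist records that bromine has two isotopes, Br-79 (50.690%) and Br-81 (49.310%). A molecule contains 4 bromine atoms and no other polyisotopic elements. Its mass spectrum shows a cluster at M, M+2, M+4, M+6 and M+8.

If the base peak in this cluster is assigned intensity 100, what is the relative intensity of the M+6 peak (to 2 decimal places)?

Binomial terms of (0.50690 + 0.49310)^4: M 0.0660, M+2 0.2569, M+4 0.3749, M+6 0.2431, M+8 0.0591 → M+4 is the base peak.
P(M+4) = C(4,2) × 0.50690^2 × 0.49310^2 = 6 × 0.25694761 × 0.24314761 = 0.374857 (base)
P(M+6) = C(4,3) × 0.50690^1 × 0.49310^3 = 4 × 0.5069 × 0.11989609 = 0.243101
Relative intensity = 0.243101 / 0.374857 × 100 = 64.85

64.85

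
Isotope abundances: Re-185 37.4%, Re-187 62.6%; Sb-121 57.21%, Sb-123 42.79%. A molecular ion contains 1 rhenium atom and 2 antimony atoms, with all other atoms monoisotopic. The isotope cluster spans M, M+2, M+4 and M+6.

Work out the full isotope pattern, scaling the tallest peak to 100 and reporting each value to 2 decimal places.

31.55 : 100.00 : 96.64 : 29.54

Rhenium pattern (n=1): 0.3740 : 0.6260
Antimony pattern (n=2): 0.32729841 : 0.48960318 : 0.18309841
Convolve the two distributions (both contribute in 2-u steps):
  M: 0.3740×0.32729841 = 0.122410
  M+2: 0.3740×0.48960318 + 0.6260×0.32729841 = 0.388000
  M+4: 0.3740×0.18309841 + 0.6260×0.48960318 = 0.374970
  M+6: 0.6260×0.18309841 = 0.114620
Scale to base peak (0.388000) = 100: 31.55 : 100.00 : 96.64 : 29.54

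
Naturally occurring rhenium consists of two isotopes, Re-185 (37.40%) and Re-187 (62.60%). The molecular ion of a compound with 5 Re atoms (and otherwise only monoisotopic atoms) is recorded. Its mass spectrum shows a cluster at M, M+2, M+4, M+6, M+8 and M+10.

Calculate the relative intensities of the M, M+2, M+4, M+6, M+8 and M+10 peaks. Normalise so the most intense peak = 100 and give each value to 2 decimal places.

The 5 Re atoms are independent, so intensities follow the terms of (0.3740 + 0.6260)^5.
P(M) = 0.3740^5 = 0.007317
P(M+2) = 5 × 0.3740^4 × 0.6260^1 = 0.061239
P(M+4) = 10 × 0.3740^3 × 0.6260^2 = 0.205005
P(M+6) = 10 × 0.3740^2 × 0.6260^3 = 0.343136
P(M+8) = 5 × 0.3740^1 × 0.6260^4 = 0.287170
P(M+10) = 0.6260^5 = 0.096133
The M+6 peak is largest (0.343136); scaling to 100 gives 2.13 : 17.85 : 59.74 : 100.00 : 83.69 : 28.02.

2.13 : 17.85 : 59.74 : 100.00 : 83.69 : 28.02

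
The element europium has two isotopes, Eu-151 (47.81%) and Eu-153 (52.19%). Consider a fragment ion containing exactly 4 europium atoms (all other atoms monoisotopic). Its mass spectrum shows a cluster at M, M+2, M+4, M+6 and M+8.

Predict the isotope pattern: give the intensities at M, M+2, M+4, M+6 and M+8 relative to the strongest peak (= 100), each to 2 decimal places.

The 4 Eu atoms are independent, so intensities follow the terms of (0.4781 + 0.5219)^4.
P(M) = 0.4781^4 = 0.052249
P(M+2) = 4 × 0.4781^3 × 0.5219^1 = 0.228141
P(M+4) = 6 × 0.4781^2 × 0.5219^2 = 0.373563
P(M+6) = 4 × 0.4781^1 × 0.5219^3 = 0.271857
P(M+8) = 0.5219^4 = 0.074191
The M+4 peak is largest (0.373563); scaling to 100 gives 13.99 : 61.07 : 100.00 : 72.77 : 19.86.

13.99 : 61.07 : 100.00 : 72.77 : 19.86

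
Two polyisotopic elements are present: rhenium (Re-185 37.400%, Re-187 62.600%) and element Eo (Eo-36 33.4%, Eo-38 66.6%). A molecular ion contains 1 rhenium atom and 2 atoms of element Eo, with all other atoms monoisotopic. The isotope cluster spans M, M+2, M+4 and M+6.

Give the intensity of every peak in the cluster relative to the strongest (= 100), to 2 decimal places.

Rhenium pattern (n=1): 0.3740 : 0.6260
Element Eo pattern (n=2): 0.111556 : 0.444888 : 0.443556
Convolve the two distributions (both contribute in 2-u steps):
  M: 0.3740×0.111556 = 0.041722
  M+2: 0.3740×0.444888 + 0.6260×0.111556 = 0.236222
  M+4: 0.3740×0.443556 + 0.6260×0.444888 = 0.444390
  M+6: 0.6260×0.443556 = 0.277666
Scale to base peak (0.444390) = 100: 9.39 : 53.16 : 100.00 : 62.48

9.39 : 53.16 : 100.00 : 62.48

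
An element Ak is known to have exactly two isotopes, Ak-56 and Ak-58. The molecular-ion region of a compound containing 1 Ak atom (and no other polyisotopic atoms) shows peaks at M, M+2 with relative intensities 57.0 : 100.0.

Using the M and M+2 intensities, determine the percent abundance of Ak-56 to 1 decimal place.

Let p = fractional abundance of Ak-56. I(M+2)/I(M) = [C(1,1)·p^0·(1−p)] / p^1 = 1·(1−p)/p = 100.0/57.0 = 1.7544
(1−p)/p = 1.7544/1 = 1.7544  ⇒  p = 1/(1 + 1.7544) = 0.3631
Ak-56: 36.3%, Ak-58: 63.7%.

36.3%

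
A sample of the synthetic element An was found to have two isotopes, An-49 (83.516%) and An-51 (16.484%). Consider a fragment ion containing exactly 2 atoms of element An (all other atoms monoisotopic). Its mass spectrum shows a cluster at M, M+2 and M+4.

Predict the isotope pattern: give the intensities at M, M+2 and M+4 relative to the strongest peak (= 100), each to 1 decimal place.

100.0 : 39.5 : 3.9

The 2 An atoms are independent, so intensities follow the terms of (0.83516 + 0.16484)^2.
P(M) = 0.83516^2 = 0.697492
P(M+2) = 2 × 0.83516^1 × 0.16484^1 = 0.275336
P(M+4) = 0.16484^2 = 0.027172
The M peak is largest (0.697492); scaling to 100 gives 100.0 : 39.5 : 3.9.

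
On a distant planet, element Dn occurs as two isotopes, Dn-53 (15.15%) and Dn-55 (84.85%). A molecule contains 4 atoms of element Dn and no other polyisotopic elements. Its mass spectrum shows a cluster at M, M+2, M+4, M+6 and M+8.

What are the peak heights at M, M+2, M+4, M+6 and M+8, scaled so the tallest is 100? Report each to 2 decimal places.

0.10 : 2.28 : 19.13 : 71.42 : 100.00

The 4 Dn atoms are independent, so intensities follow the terms of (0.1515 + 0.8485)^4.
P(M) = 0.1515^4 = 0.000527
P(M+2) = 4 × 0.1515^3 × 0.8485^1 = 0.011802
P(M+4) = 6 × 0.1515^2 × 0.8485^2 = 0.099147
P(M+6) = 4 × 0.1515^1 × 0.8485^3 = 0.370193
P(M+8) = 0.8485^4 = 0.518331
The M+8 peak is largest (0.518331); scaling to 100 gives 0.10 : 2.28 : 19.13 : 71.42 : 100.00.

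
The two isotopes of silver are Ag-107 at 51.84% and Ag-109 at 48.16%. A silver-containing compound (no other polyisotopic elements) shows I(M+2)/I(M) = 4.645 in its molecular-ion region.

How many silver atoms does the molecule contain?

5

The M+2/M ratio from n Ag atoms is n · q/p = n · 0.4816/0.5184.
n = 4.645 × 0.5184/0.4816 = 5.00 ≈ 5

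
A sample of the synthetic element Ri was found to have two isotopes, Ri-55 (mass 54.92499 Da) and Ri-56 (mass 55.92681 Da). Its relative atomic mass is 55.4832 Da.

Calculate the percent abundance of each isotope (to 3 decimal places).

Ri-55: 44.280%, Ri-56: 55.720%

Let x be the fractional abundance of Ri-55; then Ri-56 has abundance 1 − x.
54.92499·x + 55.92681·(1 − x) = 55.4832
(54.92499 − 55.92681)·x = 55.4832 − 55.92681
x = -0.44361 / -1.00182 = 0.44280 → 44.280% Ri-55, 55.720% Ri-56.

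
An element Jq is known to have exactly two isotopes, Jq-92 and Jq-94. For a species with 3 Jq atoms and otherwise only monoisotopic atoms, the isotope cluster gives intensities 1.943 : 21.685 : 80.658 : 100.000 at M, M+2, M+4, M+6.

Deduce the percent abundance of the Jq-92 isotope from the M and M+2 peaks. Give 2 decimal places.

If p is the fraction of Jq that is Jq-92, then I(M+2)/I(M) = [C(3,1)·p^2·(1−p)] / p^3 = 3·(1−p)/p = 21.685/1.943 = 11.1606
(1−p)/p = 11.1606/3 = 3.7202  ⇒  p = 1/(1 + 3.7202) = 0.2119
Jq-92: 21.19%, Jq-94: 78.81%.

21.19%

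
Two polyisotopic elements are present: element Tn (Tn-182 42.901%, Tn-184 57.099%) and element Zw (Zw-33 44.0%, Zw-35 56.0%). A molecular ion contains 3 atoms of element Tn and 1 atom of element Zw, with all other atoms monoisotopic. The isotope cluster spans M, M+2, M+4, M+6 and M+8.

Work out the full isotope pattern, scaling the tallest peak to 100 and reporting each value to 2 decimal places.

Element Tn pattern (n=3): 0.07895911 : 0.31527141 : 0.41960985 : 0.18615963
Element Zw pattern (n=1): 0.4400 : 0.5600
Convolve the two distributions (both contribute in 2-u steps):
  M: 0.07895911×0.4400 = 0.034742
  M+2: 0.07895911×0.5600 + 0.31527141×0.4400 = 0.182937
  M+4: 0.31527141×0.5600 + 0.41960985×0.4400 = 0.361180
  M+6: 0.41960985×0.5600 + 0.18615963×0.4400 = 0.316892
  M+8: 0.18615963×0.5600 = 0.104249
Scale to base peak (0.361180) = 100: 9.62 : 50.65 : 100.00 : 87.74 : 28.86

9.62 : 50.65 : 100.00 : 87.74 : 28.86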